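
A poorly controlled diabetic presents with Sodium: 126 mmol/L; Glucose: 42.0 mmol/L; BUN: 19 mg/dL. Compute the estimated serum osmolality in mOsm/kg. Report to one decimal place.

300.8 mOsm/kg

Calculated osmolality = 2·Na + glucose + BUN/2.8
= 2·126 + 42 + 19/2.8
= 252 + 42 + 6.79
= 300.79 mOsm/kg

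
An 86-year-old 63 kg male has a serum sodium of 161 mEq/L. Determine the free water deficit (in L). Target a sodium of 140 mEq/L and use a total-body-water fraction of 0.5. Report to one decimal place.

TBW = 0.5 · 63 = 31.5 L
Free water deficit = TBW · (Na/140 − 1)
= 31.5 · (161/140 − 1)
= 31.5 · 0.15
= 4.72 L

4.7 L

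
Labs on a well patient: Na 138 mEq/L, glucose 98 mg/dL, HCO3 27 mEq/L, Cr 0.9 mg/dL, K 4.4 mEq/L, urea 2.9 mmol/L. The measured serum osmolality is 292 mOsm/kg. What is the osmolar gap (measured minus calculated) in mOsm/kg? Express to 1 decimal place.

Calculated osmolality = 2·Na + glucose/18 + urea
= 2·138 + 98/18 + 2.9
= 276 + 5.44 + 2.90
= 284.34 mOsm/kg ≈ 284.3 mOsm/kg
Osmolar gap = measured − calculated = 292 − 284.3 = 7.7 mOsm/kg

7.7 mOsm/kg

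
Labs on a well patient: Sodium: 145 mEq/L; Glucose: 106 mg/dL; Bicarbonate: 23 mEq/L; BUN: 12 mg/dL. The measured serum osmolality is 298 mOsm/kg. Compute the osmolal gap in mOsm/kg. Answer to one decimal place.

Calculated osmolality = 2·Na + glucose/18 + BUN/2.8
= 2·145 + 106/18 + 12/2.8
= 290 + 5.89 + 4.29
= 300.18 mOsm/kg ≈ 300.2 mOsm/kg
Osmolar gap = measured − calculated = 298 − 300.2 = -2.2 mOsm/kg

-2.2 mOsm/kg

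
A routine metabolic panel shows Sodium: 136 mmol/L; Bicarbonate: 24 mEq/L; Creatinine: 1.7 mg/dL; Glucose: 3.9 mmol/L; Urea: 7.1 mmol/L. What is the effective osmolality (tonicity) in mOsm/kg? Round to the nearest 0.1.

Effective osmolality excludes urea (freely permeant across cell membranes):
2·Na + glucose
= 2·136 + 3.9
= 272 + 3.9
= 275.9 mOsm/kg

275.9 mOsm/kg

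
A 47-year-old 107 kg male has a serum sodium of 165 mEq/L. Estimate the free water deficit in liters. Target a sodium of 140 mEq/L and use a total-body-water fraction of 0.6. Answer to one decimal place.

11.5 L

TBW = 0.6 · 107 = 64.2 L
Free water deficit = TBW · (Na/140 − 1)
= 64.2 · (165/140 − 1)
= 64.2 · 0.1786
= 11.47 L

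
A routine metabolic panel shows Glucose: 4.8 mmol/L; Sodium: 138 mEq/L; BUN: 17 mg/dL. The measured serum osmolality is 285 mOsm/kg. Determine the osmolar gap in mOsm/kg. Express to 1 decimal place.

-1.9 mOsm/kg

Calculated osmolality = 2·Na + glucose + BUN/2.8
= 2·138 + 4.8 + 17/2.8
= 276 + 4.80 + 6.07
= 286.87 mOsm/kg ≈ 286.9 mOsm/kg
Osmolar gap = measured − calculated = 285 − 286.9 = -1.9 mOsm/kg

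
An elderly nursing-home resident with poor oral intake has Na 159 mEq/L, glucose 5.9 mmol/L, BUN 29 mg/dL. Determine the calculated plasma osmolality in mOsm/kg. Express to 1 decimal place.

Calculated osmolality = 2·Na + glucose + BUN/2.8
= 2·159 + 5.9 + 29/2.8
= 318 + 5.90 + 10.36
= 334.26 mOsm/kg

334.3 mOsm/kg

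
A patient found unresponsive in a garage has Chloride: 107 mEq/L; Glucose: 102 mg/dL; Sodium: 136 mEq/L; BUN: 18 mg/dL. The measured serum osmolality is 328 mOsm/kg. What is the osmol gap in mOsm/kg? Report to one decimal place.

43.9 mOsm/kg

Calculated osmolality = 2·Na + glucose/18 + BUN/2.8
= 2·136 + 102/18 + 18/2.8
= 272 + 5.67 + 6.43
= 284.1 mOsm/kg ≈ 284.1 mOsm/kg
Osmolar gap = measured − calculated = 328 − 284.1 = 43.9 mOsm/kg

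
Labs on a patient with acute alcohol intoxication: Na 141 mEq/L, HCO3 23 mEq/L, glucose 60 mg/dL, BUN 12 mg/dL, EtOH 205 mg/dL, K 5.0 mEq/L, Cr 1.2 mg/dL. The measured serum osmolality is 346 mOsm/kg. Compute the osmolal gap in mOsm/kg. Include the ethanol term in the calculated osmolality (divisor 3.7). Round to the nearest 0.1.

1.0 mOsm/kg

Calculated osmolality = 2·Na + glucose/18 + BUN/2.8 + ethanol/3.7
= 2·141 + 60/18 + 12/2.8 + 205/3.7
= 282 + 3.33 + 4.29 + 55.41
= 345.03 mOsm/kg ≈ 345.0 mOsm/kg
Osmolar gap = measured − calculated = 346 − 345.0 = 1.0 mOsm/kg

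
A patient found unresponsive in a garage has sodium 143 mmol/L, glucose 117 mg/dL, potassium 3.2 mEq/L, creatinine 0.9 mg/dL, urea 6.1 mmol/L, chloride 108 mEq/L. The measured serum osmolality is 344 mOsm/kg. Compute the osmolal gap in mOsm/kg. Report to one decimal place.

45.4 mOsm/kg

Calculated osmolality = 2·Na + glucose/18 + urea
= 2·143 + 117/18 + 6.1
= 286 + 6.50 + 6.10
= 298.6 mOsm/kg ≈ 298.6 mOsm/kg
Osmolar gap = measured − calculated = 344 − 298.6 = 45.4 mOsm/kg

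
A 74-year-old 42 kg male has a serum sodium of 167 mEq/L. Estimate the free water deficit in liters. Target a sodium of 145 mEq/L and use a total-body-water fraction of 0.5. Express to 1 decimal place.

TBW = 0.5 · 42 = 21 L
Free water deficit = TBW · (Na/145 − 1)
= 21 · (167/145 − 1)
= 21 · 0.1517
= 3.19 L

3.2 L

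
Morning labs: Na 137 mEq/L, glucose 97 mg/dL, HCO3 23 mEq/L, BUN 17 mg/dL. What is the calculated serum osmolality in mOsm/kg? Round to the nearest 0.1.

Calculated osmolality = 2·Na + glucose/18 + BUN/2.8
= 2·137 + 97/18 + 17/2.8
= 274 + 5.39 + 6.07
= 285.46 mOsm/kg

285.5 mOsm/kg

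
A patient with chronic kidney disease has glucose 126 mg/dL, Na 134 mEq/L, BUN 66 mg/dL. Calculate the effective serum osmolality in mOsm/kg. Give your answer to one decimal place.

Effective osmolality excludes urea (freely permeant across cell membranes):
2·Na + glucose/18
= 2·134 + 126/18
= 268 + 7
= 275 mOsm/kg

275.0 mOsm/kg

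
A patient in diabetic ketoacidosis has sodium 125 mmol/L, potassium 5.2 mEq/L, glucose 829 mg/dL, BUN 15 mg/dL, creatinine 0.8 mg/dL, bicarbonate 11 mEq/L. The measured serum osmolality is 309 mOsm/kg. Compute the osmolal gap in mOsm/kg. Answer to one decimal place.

7.6 mOsm/kg

Calculated osmolality = 2·Na + glucose/18 + BUN/2.8
= 2·125 + 829/18 + 15/2.8
= 250 + 46.06 + 5.36
= 301.42 mOsm/kg ≈ 301.4 mOsm/kg
Osmolar gap = measured − calculated = 309 − 301.4 = 7.6 mOsm/kg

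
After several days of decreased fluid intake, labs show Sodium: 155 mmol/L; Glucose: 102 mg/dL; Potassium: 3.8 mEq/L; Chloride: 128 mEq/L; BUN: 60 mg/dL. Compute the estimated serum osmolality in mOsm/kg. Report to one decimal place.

337.1 mOsm/kg

Calculated osmolality = 2·Na + glucose/18 + BUN/2.8
= 2·155 + 102/18 + 60/2.8
= 310 + 5.67 + 21.43
= 337.1 mOsm/kg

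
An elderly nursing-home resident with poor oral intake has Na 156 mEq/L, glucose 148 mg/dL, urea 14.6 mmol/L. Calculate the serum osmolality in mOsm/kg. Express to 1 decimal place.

334.8 mOsm/kg

Calculated osmolality = 2·Na + glucose/18 + urea
= 2·156 + 148/18 + 14.6
= 312 + 8.22 + 14.60
= 334.82 mOsm/kg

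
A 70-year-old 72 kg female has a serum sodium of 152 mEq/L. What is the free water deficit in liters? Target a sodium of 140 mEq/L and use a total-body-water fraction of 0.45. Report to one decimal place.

2.8 L

TBW = 0.45 · 72 = 32.4 L
Free water deficit = TBW · (Na/140 − 1)
= 32.4 · (152/140 − 1)
= 32.4 · 0.0857
= 2.78 L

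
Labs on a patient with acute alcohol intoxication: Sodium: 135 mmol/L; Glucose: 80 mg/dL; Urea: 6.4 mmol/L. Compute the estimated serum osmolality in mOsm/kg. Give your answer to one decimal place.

280.8 mOsm/kg

Calculated osmolality = 2·Na + glucose/18 + urea
= 2·135 + 80/18 + 6.4
= 270 + 4.44 + 6.40
= 280.84 mOsm/kg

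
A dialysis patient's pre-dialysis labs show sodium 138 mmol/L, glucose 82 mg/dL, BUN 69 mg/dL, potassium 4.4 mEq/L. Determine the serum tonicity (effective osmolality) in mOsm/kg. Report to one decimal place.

280.6 mOsm/kg

Effective osmolality excludes urea (freely permeant across cell membranes):
2·Na + glucose/18
= 2·138 + 82/18
= 276 + 4.56
= 280.56 mOsm/kg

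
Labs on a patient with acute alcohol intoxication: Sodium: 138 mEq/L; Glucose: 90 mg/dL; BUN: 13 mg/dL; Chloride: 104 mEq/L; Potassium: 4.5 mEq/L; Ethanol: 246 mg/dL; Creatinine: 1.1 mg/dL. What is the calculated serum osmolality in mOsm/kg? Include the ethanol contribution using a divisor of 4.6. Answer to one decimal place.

Calculated osmolality = 2·Na + glucose/18 + BUN/2.8 + ethanol/4.6
= 2·138 + 90/18 + 13/2.8 + 246/4.6
= 276 + 5 + 4.64 + 53.48
= 339.12 mOsm/kg

339.1 mOsm/kg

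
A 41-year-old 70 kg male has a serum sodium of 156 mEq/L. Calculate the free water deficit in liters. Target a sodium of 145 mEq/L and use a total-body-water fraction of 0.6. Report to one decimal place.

TBW = 0.6 · 70 = 42 L
Free water deficit = TBW · (Na/145 − 1)
= 42 · (156/145 − 1)
= 42 · 0.0759
= 3.19 L

3.2 L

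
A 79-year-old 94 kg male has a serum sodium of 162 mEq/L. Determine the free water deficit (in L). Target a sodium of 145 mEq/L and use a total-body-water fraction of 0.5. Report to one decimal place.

TBW = 0.5 · 94 = 47 L
Free water deficit = TBW · (Na/145 − 1)
= 47 · (162/145 − 1)
= 47 · 0.1172
= 5.51 L

5.5 L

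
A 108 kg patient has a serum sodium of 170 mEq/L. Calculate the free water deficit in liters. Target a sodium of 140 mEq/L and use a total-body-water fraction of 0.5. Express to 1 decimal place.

TBW = 0.5 · 108 = 54 L
Free water deficit = TBW · (Na/140 − 1)
= 54 · (170/140 − 1)
= 54 · 0.2143
= 11.57 L

11.6 L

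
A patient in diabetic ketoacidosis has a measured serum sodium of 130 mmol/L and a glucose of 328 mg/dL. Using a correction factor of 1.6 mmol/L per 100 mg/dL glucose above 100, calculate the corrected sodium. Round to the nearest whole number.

Corrected Na = measured Na + 1.6 · (glucose − 100)/100
= 130 + 1.6 · (328 − 100)/100
= 130 + 3.6
= 133.6 mmol/L

134 mmol/L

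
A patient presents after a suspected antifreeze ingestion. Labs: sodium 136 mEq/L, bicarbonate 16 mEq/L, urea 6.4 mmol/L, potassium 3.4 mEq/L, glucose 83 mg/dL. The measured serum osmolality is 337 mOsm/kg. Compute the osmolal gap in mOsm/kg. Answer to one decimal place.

54.0 mOsm/kg

Calculated osmolality = 2·Na + glucose/18 + urea
= 2·136 + 83/18 + 6.4
= 272 + 4.61 + 6.40
= 283.01 mOsm/kg ≈ 283.0 mOsm/kg
Osmolar gap = measured − calculated = 337 − 283.0 = 54.0 mOsm/kg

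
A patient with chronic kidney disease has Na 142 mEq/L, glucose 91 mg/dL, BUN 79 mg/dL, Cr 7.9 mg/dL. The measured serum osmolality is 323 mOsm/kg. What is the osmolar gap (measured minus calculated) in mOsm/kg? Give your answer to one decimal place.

5.7 mOsm/kg

Calculated osmolality = 2·Na + glucose/18 + BUN/2.8
= 2·142 + 91/18 + 79/2.8
= 284 + 5.06 + 28.21
= 317.27 mOsm/kg ≈ 317.3 mOsm/kg
Osmolar gap = measured − calculated = 323 − 317.3 = 5.7 mOsm/kg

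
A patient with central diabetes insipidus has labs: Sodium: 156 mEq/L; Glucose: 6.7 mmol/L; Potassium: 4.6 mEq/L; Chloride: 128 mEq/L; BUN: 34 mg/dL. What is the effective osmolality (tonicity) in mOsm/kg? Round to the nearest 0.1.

Effective osmolality excludes urea (freely permeant across cell membranes):
2·Na + glucose
= 2·156 + 6.7
= 312 + 6.7
= 318.7 mOsm/kg

318.7 mOsm/kg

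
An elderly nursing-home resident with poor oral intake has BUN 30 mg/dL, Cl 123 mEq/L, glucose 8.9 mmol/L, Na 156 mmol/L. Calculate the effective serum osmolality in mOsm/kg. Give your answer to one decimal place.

320.9 mOsm/kg

Effective osmolality excludes urea (freely permeant across cell membranes):
2·Na + glucose
= 2·156 + 8.9
= 312 + 8.9
= 320.9 mOsm/kg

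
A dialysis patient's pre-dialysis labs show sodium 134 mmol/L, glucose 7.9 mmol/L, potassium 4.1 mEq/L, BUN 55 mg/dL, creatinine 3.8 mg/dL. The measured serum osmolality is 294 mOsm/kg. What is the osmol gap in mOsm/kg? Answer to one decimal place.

Calculated osmolality = 2·Na + glucose + BUN/2.8
= 2·134 + 7.9 + 55/2.8
= 268 + 7.90 + 19.64
= 295.54 mOsm/kg ≈ 295.5 mOsm/kg
Osmolar gap = measured − calculated = 294 − 295.5 = -1.5 mOsm/kg

-1.5 mOsm/kg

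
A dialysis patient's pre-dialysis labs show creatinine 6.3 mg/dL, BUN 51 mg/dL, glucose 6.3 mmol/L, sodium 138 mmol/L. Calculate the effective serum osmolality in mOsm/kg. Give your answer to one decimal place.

Effective osmolality excludes urea (freely permeant across cell membranes):
2·Na + glucose
= 2·138 + 6.3
= 276 + 6.3
= 282.3 mOsm/kg

282.3 mOsm/kg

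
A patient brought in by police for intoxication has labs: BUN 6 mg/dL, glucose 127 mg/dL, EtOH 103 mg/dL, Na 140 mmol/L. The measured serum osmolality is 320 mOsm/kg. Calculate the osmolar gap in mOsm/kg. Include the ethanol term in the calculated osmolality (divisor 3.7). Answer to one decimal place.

3.0 mOsm/kg

Calculated osmolality = 2·Na + glucose/18 + BUN/2.8 + ethanol/3.7
= 2·140 + 127/18 + 6/2.8 + 103/3.7
= 280 + 7.06 + 2.14 + 27.84
= 317.04 mOsm/kg ≈ 317.0 mOsm/kg
Osmolar gap = measured − calculated = 320 − 317.0 = 3.0 mOsm/kg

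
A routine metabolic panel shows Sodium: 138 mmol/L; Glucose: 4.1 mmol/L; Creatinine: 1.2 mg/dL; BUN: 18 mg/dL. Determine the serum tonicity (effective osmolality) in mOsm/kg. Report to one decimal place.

Effective osmolality excludes urea (freely permeant across cell membranes):
2·Na + glucose
= 2·138 + 4.1
= 276 + 4.1
= 280.1 mOsm/kg

280.1 mOsm/kg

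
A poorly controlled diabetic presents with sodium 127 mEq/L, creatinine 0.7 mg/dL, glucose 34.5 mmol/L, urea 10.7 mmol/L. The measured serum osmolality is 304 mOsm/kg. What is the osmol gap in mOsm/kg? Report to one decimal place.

4.8 mOsm/kg

Calculated osmolality = 2·Na + glucose + urea
= 2·127 + 34.5 + 10.7
= 254 + 34.50 + 10.70
= 299.2 mOsm/kg ≈ 299.2 mOsm/kg
Osmolar gap = measured − calculated = 304 − 299.2 = 4.8 mOsm/kg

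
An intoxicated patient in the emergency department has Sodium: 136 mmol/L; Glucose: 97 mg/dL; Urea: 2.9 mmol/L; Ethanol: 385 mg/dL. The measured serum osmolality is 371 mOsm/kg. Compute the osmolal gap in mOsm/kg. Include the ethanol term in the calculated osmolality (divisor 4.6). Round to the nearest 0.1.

Calculated osmolality = 2·Na + glucose/18 + urea + ethanol/4.6
= 2·136 + 97/18 + 2.9 + 385/4.6
= 272 + 5.39 + 2.90 + 83.70
= 363.99 mOsm/kg ≈ 364.0 mOsm/kg
Osmolar gap = measured − calculated = 371 − 364.0 = 7.0 mOsm/kg

7.0 mOsm/kg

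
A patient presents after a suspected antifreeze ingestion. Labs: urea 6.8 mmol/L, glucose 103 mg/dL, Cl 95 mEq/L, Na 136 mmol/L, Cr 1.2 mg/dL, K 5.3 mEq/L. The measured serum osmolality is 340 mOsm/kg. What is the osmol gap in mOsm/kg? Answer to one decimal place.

55.5 mOsm/kg

Calculated osmolality = 2·Na + glucose/18 + urea
= 2·136 + 103/18 + 6.8
= 272 + 5.72 + 6.80
= 284.52 mOsm/kg ≈ 284.5 mOsm/kg
Osmolar gap = measured − calculated = 340 − 284.5 = 55.5 mOsm/kg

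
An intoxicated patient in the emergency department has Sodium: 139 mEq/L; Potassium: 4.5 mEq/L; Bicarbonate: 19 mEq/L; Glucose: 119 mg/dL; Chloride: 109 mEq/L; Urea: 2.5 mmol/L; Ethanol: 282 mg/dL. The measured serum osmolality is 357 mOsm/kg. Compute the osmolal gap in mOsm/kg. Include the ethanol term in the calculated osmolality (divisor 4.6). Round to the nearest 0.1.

Calculated osmolality = 2·Na + glucose/18 + urea + ethanol/4.6
= 2·139 + 119/18 + 2.5 + 282/4.6
= 278 + 6.61 + 2.50 + 61.30
= 348.41 mOsm/kg ≈ 348.4 mOsm/kg
Osmolar gap = measured − calculated = 357 − 348.4 = 8.6 mOsm/kg

8.6 mOsm/kg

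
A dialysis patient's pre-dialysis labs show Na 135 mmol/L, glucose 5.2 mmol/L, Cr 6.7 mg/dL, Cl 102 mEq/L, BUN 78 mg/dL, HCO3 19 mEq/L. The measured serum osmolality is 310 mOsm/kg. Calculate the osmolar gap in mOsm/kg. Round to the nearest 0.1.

Calculated osmolality = 2·Na + glucose + BUN/2.8
= 2·135 + 5.2 + 78/2.8
= 270 + 5.20 + 27.86
= 303.06 mOsm/kg ≈ 303.1 mOsm/kg
Osmolar gap = measured − calculated = 310 − 303.1 = 6.9 mOsm/kg

6.9 mOsm/kg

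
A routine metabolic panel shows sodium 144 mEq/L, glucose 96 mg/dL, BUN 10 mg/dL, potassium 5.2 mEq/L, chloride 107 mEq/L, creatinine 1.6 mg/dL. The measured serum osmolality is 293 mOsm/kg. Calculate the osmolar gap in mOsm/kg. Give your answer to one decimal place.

-3.9 mOsm/kg

Calculated osmolality = 2·Na + glucose/18 + BUN/2.8
= 2·144 + 96/18 + 10/2.8
= 288 + 5.33 + 3.57
= 296.9 mOsm/kg ≈ 296.9 mOsm/kg
Osmolar gap = measured − calculated = 293 − 296.9 = -3.9 mOsm/kg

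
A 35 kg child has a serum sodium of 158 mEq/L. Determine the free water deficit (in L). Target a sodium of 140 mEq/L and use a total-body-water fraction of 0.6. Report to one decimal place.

2.7 L

TBW = 0.6 · 35 = 21 L
Free water deficit = TBW · (Na/140 − 1)
= 21 · (158/140 − 1)
= 21 · 0.1286
= 2.7 L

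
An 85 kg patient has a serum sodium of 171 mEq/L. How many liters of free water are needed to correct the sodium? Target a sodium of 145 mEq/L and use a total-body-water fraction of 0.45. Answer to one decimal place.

6.9 L

TBW = 0.45 · 85 = 38.25 L
Free water deficit = TBW · (Na/145 − 1)
= 38.25 · (171/145 − 1)
= 38.25 · 0.1793
= 6.86 L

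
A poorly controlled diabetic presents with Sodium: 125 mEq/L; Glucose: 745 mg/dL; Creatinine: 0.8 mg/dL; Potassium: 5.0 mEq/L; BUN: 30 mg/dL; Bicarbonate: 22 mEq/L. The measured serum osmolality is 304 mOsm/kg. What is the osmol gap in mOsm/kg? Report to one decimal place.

Calculated osmolality = 2·Na + glucose/18 + BUN/2.8
= 2·125 + 745/18 + 30/2.8
= 250 + 41.39 + 10.71
= 302.1 mOsm/kg ≈ 302.1 mOsm/kg
Osmolar gap = measured − calculated = 304 − 302.1 = 1.9 mOsm/kg

1.9 mOsm/kg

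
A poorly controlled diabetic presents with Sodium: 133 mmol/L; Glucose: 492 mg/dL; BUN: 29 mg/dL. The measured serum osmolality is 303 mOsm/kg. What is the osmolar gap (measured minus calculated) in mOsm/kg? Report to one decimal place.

Calculated osmolality = 2·Na + glucose/18 + BUN/2.8
= 2·133 + 492/18 + 29/2.8
= 266 + 27.33 + 10.36
= 303.69 mOsm/kg ≈ 303.7 mOsm/kg
Osmolar gap = measured − calculated = 303 − 303.7 = -0.7 mOsm/kg

-0.7 mOsm/kg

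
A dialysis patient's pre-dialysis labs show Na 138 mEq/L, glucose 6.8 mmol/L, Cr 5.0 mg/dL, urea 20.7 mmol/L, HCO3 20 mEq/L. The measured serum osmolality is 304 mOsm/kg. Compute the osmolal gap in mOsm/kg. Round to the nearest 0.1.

0.5 mOsm/kg

Calculated osmolality = 2·Na + glucose + urea
= 2·138 + 6.8 + 20.7
= 276 + 6.80 + 20.70
= 303.5 mOsm/kg ≈ 303.5 mOsm/kg
Osmolar gap = measured − calculated = 304 − 303.5 = 0.5 mOsm/kg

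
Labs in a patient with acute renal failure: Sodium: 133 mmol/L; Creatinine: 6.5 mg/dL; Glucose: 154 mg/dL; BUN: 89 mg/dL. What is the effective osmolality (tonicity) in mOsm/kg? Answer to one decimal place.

274.6 mOsm/kg

Effective osmolality excludes urea (freely permeant across cell membranes):
2·Na + glucose/18
= 2·133 + 154/18
= 266 + 8.56
= 274.56 mOsm/kg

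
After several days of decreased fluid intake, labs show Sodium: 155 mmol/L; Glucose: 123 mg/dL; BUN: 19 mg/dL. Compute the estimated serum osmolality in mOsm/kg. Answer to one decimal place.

Calculated osmolality = 2·Na + glucose/18 + BUN/2.8
= 2·155 + 123/18 + 19/2.8
= 310 + 6.83 + 6.79
= 323.62 mOsm/kg

323.6 mOsm/kg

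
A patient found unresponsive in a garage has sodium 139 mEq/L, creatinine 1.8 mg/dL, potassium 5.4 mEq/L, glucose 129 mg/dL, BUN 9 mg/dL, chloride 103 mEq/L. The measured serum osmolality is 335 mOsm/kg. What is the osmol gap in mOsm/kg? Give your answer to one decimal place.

46.6 mOsm/kg

Calculated osmolality = 2·Na + glucose/18 + BUN/2.8
= 2·139 + 129/18 + 9/2.8
= 278 + 7.17 + 3.21
= 288.38 mOsm/kg ≈ 288.4 mOsm/kg
Osmolar gap = measured − calculated = 335 − 288.4 = 46.6 mOsm/kg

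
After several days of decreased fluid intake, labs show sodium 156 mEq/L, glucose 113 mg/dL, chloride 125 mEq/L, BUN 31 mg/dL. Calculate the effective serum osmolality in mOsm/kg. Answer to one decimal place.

Effective osmolality excludes urea (freely permeant across cell membranes):
2·Na + glucose/18
= 2·156 + 113/18
= 312 + 6.28
= 318.28 mOsm/kg

318.3 mOsm/kg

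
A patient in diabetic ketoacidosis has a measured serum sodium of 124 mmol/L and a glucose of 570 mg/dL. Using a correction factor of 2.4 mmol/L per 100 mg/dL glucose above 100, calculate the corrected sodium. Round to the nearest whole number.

Corrected Na = measured Na + 2.4 · (glucose − 100)/100
= 124 + 2.4 · (570 − 100)/100
= 124 + 11.3
= 135.3 mmol/L

135 mmol/L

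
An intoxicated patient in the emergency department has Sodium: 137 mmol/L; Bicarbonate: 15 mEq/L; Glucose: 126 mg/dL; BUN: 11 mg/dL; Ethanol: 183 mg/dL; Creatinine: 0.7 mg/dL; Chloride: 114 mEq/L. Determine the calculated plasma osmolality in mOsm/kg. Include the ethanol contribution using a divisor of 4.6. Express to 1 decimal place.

324.7 mOsm/kg

Calculated osmolality = 2·Na + glucose/18 + BUN/2.8 + ethanol/4.6
= 2·137 + 126/18 + 11/2.8 + 183/4.6
= 274 + 7 + 3.93 + 39.78
= 324.71 mOsm/kg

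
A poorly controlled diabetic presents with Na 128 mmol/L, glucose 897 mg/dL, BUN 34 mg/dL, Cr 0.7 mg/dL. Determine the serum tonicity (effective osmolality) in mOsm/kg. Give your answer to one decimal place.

Effective osmolality excludes urea (freely permeant across cell membranes):
2·Na + glucose/18
= 2·128 + 897/18
= 256 + 49.83
= 305.83 mOsm/kg

305.8 mOsm/kg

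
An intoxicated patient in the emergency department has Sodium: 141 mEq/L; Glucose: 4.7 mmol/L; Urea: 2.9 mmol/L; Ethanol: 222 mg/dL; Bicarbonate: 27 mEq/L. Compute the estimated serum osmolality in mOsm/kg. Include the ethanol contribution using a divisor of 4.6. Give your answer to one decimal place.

337.9 mOsm/kg

Calculated osmolality = 2·Na + glucose + urea + ethanol/4.6
= 2·141 + 4.7 + 2.9 + 222/4.6
= 282 + 4.70 + 2.90 + 48.26
= 337.86 mOsm/kg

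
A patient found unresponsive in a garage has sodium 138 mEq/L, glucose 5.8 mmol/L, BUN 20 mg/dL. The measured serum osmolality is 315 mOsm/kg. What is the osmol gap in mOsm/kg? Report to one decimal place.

Calculated osmolality = 2·Na + glucose + BUN/2.8
= 2·138 + 5.8 + 20/2.8
= 276 + 5.80 + 7.14
= 288.94 mOsm/kg ≈ 288.9 mOsm/kg
Osmolar gap = measured − calculated = 315 − 288.9 = 26.1 mOsm/kg

26.1 mOsm/kg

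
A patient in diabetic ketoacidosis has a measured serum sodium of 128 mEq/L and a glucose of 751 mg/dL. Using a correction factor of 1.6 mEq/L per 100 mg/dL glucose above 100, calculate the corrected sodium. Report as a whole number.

138 mEq/L

Corrected Na = measured Na + 1.6 · (glucose − 100)/100
= 128 + 1.6 · (751 − 100)/100
= 128 + 10.4
= 138.4 mEq/L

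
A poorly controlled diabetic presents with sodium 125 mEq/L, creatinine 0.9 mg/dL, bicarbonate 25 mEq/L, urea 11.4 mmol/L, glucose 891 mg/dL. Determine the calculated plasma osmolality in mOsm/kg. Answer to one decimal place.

Calculated osmolality = 2·Na + glucose/18 + urea
= 2·125 + 891/18 + 11.4
= 250 + 49.50 + 11.40
= 310.9 mOsm/kg

310.9 mOsm/kg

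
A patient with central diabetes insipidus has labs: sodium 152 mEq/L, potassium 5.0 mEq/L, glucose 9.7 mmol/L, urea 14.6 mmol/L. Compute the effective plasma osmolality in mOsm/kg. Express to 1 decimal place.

Effective osmolality excludes urea (freely permeant across cell membranes):
2·Na + glucose
= 2·152 + 9.7
= 304 + 9.7
= 313.7 mOsm/kg

313.7 mOsm/kg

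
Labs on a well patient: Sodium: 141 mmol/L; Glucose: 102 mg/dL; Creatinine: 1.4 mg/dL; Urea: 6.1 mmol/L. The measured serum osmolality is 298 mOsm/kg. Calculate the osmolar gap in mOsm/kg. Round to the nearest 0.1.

Calculated osmolality = 2·Na + glucose/18 + urea
= 2·141 + 102/18 + 6.1
= 282 + 5.67 + 6.10
= 293.77 mOsm/kg ≈ 293.8 mOsm/kg
Osmolar gap = measured − calculated = 298 − 293.8 = 4.2 mOsm/kg

4.2 mOsm/kg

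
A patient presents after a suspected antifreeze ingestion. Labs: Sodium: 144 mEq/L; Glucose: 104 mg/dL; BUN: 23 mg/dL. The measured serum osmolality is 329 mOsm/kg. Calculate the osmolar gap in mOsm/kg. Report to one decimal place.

Calculated osmolality = 2·Na + glucose/18 + BUN/2.8
= 2·144 + 104/18 + 23/2.8
= 288 + 5.78 + 8.21
= 301.99 mOsm/kg ≈ 302.0 mOsm/kg
Osmolar gap = measured − calculated = 329 − 302.0 = 27.0 mOsm/kg

27.0 mOsm/kg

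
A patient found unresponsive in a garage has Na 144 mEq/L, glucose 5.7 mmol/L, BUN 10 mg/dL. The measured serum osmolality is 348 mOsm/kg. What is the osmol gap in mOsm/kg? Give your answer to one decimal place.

50.7 mOsm/kg

Calculated osmolality = 2·Na + glucose + BUN/2.8
= 2·144 + 5.7 + 10/2.8
= 288 + 5.70 + 3.57
= 297.27 mOsm/kg ≈ 297.3 mOsm/kg
Osmolar gap = measured − calculated = 348 − 297.3 = 50.7 mOsm/kg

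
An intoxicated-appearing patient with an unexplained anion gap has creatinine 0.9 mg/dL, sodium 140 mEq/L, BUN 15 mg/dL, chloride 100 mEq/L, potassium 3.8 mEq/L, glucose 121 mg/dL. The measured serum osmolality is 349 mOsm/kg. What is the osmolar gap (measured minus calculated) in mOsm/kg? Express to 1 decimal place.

Calculated osmolality = 2·Na + glucose/18 + BUN/2.8
= 2·140 + 121/18 + 15/2.8
= 280 + 6.72 + 5.36
= 292.08 mOsm/kg ≈ 292.1 mOsm/kg
Osmolar gap = measured − calculated = 349 − 292.1 = 56.9 mOsm/kg

56.9 mOsm/kg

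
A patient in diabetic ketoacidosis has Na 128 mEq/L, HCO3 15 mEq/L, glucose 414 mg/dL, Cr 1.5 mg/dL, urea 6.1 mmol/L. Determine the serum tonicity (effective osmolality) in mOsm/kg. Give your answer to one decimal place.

Effective osmolality excludes urea (freely permeant across cell membranes):
2·Na + glucose/18
= 2·128 + 414/18
= 256 + 23
= 279 mOsm/kg

279.0 mOsm/kg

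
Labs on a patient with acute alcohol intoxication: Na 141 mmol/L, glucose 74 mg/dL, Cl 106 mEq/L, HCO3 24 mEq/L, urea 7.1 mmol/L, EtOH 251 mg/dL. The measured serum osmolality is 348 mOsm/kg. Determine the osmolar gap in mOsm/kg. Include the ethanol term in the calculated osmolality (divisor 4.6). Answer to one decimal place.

Calculated osmolality = 2·Na + glucose/18 + urea + ethanol/4.6
= 2·141 + 74/18 + 7.1 + 251/4.6
= 282 + 4.11 + 7.10 + 54.57
= 347.78 mOsm/kg ≈ 347.8 mOsm/kg
Osmolar gap = measured − calculated = 348 − 347.8 = 0.2 mOsm/kg

0.2 mOsm/kg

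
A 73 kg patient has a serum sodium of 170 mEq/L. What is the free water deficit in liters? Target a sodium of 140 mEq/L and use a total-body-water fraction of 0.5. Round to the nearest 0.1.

7.8 L

TBW = 0.5 · 73 = 36.5 L
Free water deficit = TBW · (Na/140 − 1)
= 36.5 · (170/140 − 1)
= 36.5 · 0.2143
= 7.82 L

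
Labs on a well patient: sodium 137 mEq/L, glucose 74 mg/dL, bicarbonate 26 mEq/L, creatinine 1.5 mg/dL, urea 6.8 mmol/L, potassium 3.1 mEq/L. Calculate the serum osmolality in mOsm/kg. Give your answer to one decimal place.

Calculated osmolality = 2·Na + glucose/18 + urea
= 2·137 + 74/18 + 6.8
= 274 + 4.11 + 6.80
= 284.91 mOsm/kg

284.9 mOsm/kg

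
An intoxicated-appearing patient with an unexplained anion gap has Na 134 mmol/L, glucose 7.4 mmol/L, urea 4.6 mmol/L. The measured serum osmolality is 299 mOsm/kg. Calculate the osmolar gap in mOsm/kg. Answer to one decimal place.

19.0 mOsm/kg

Calculated osmolality = 2·Na + glucose + urea
= 2·134 + 7.4 + 4.6
= 268 + 7.40 + 4.60
= 280 mOsm/kg ≈ 280.0 mOsm/kg
Osmolar gap = measured − calculated = 299 − 280.0 = 19.0 mOsm/kg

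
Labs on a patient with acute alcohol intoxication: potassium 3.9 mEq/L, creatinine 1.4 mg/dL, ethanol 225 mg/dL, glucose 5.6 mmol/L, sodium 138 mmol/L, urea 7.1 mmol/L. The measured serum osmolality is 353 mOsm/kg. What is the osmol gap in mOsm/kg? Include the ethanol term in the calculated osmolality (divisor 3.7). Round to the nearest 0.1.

3.5 mOsm/kg

Calculated osmolality = 2·Na + glucose + urea + ethanol/3.7
= 2·138 + 5.6 + 7.1 + 225/3.7
= 276 + 5.60 + 7.10 + 60.81
= 349.51 mOsm/kg ≈ 349.5 mOsm/kg
Osmolar gap = measured − calculated = 353 − 349.5 = 3.5 mOsm/kg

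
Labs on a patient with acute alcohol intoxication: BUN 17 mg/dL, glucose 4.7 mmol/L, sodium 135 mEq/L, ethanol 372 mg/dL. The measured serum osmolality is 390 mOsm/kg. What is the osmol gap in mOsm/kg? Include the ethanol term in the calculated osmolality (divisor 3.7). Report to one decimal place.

Calculated osmolality = 2·Na + glucose + BUN/2.8 + ethanol/3.7
= 2·135 + 4.7 + 17/2.8 + 372/3.7
= 270 + 4.70 + 6.07 + 100.54
= 381.31 mOsm/kg ≈ 381.3 mOsm/kg
Osmolar gap = measured − calculated = 390 − 381.3 = 8.7 mOsm/kg

8.7 mOsm/kg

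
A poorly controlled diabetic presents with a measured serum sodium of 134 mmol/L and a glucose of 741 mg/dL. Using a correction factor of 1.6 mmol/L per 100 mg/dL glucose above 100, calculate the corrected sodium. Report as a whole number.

Corrected Na = measured Na + 1.6 · (glucose − 100)/100
= 134 + 1.6 · (741 − 100)/100
= 134 + 10.3
= 144.3 mmol/L

144 mmol/L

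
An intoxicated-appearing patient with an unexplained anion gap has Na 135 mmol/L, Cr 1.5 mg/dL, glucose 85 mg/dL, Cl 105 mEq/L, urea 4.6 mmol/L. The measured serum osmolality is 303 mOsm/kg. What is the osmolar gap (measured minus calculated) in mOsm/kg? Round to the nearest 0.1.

Calculated osmolality = 2·Na + glucose/18 + urea
= 2·135 + 85/18 + 4.6
= 270 + 4.72 + 4.60
= 279.32 mOsm/kg ≈ 279.3 mOsm/kg
Osmolar gap = measured − calculated = 303 − 279.3 = 23.7 mOsm/kg

23.7 mOsm/kg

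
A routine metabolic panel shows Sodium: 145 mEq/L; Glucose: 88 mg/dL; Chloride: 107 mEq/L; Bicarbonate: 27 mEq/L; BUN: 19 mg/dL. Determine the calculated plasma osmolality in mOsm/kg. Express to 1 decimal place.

Calculated osmolality = 2·Na + glucose/18 + BUN/2.8
= 2·145 + 88/18 + 19/2.8
= 290 + 4.89 + 6.79
= 301.68 mOsm/kg

301.7 mOsm/kg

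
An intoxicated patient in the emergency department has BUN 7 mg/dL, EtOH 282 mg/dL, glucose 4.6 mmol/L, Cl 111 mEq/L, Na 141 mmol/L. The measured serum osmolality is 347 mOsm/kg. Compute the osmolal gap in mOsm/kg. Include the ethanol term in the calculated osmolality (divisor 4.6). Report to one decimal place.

-3.4 mOsm/kg

Calculated osmolality = 2·Na + glucose + BUN/2.8 + ethanol/4.6
= 2·141 + 4.6 + 7/2.8 + 282/4.6
= 282 + 4.60 + 2.50 + 61.30
= 350.4 mOsm/kg ≈ 350.4 mOsm/kg
Osmolar gap = measured − calculated = 347 − 350.4 = -3.4 mOsm/kg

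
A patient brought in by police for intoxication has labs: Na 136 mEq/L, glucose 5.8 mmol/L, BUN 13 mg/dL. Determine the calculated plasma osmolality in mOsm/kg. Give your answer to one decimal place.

282.4 mOsm/kg

Calculated osmolality = 2·Na + glucose + BUN/2.8
= 2·136 + 5.8 + 13/2.8
= 272 + 5.80 + 4.64
= 282.44 mOsm/kg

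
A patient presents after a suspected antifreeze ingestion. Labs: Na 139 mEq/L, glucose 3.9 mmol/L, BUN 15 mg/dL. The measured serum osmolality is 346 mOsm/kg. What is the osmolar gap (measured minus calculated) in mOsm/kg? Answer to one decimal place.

58.7 mOsm/kg

Calculated osmolality = 2·Na + glucose + BUN/2.8
= 2·139 + 3.9 + 15/2.8
= 278 + 3.90 + 5.36
= 287.26 mOsm/kg ≈ 287.3 mOsm/kg
Osmolar gap = measured − calculated = 346 − 287.3 = 58.7 mOsm/kg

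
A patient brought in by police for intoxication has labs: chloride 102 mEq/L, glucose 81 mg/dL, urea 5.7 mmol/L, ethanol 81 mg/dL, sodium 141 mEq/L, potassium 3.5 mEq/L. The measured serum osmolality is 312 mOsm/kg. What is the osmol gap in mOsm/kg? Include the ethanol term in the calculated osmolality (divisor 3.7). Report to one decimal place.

-2.1 mOsm/kg

Calculated osmolality = 2·Na + glucose/18 + urea + ethanol/3.7
= 2·141 + 81/18 + 5.7 + 81/3.7
= 282 + 4.50 + 5.70 + 21.89
= 314.09 mOsm/kg ≈ 314.1 mOsm/kg
Osmolar gap = measured − calculated = 312 − 314.1 = -2.1 mOsm/kg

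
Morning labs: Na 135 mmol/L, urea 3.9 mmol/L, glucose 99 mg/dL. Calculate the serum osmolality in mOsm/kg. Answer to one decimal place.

Calculated osmolality = 2·Na + glucose/18 + urea
= 2·135 + 99/18 + 3.9
= 270 + 5.50 + 3.90
= 279.4 mOsm/kg

279.4 mOsm/kg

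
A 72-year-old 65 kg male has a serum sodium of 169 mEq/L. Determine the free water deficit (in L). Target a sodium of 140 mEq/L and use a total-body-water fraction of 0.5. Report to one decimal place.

6.7 L

TBW = 0.5 · 65 = 32.5 L
Free water deficit = TBW · (Na/140 − 1)
= 32.5 · (169/140 − 1)
= 32.5 · 0.2071
= 6.73 L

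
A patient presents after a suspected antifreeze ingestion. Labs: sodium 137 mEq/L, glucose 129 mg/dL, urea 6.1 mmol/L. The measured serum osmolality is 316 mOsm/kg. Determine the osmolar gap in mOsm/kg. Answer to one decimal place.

28.7 mOsm/kg

Calculated osmolality = 2·Na + glucose/18 + urea
= 2·137 + 129/18 + 6.1
= 274 + 7.17 + 6.10
= 287.27 mOsm/kg ≈ 287.3 mOsm/kg
Osmolar gap = measured − calculated = 316 − 287.3 = 28.7 mOsm/kg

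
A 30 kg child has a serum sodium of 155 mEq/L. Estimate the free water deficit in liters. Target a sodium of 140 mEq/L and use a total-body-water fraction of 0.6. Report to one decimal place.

TBW = 0.6 · 30 = 18 L
Free water deficit = TBW · (Na/140 − 1)
= 18 · (155/140 − 1)
= 18 · 0.1071
= 1.93 L

1.9 L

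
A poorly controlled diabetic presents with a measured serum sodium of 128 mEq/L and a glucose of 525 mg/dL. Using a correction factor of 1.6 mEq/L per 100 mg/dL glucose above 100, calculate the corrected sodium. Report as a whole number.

135 mEq/L

Corrected Na = measured Na + 1.6 · (glucose − 100)/100
= 128 + 1.6 · (525 − 100)/100
= 128 + 6.8
= 134.8 mEq/L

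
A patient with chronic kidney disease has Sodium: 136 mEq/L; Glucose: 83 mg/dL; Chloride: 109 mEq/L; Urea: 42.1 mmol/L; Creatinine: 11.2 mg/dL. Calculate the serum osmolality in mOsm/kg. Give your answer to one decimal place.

318.7 mOsm/kg

Calculated osmolality = 2·Na + glucose/18 + urea
= 2·136 + 83/18 + 42.1
= 272 + 4.61 + 42.10
= 318.71 mOsm/kg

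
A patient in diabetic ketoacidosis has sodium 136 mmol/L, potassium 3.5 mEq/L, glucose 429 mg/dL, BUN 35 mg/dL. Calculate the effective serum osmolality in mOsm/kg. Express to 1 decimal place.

295.8 mOsm/kg

Effective osmolality excludes urea (freely permeant across cell membranes):
2·Na + glucose/18
= 2·136 + 429/18
= 272 + 23.83
= 295.83 mOsm/kg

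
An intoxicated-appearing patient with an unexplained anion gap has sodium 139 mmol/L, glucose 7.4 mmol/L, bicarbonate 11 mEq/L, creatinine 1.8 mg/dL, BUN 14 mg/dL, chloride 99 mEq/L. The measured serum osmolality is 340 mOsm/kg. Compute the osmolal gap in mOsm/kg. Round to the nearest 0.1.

Calculated osmolality = 2·Na + glucose + BUN/2.8
= 2·139 + 7.4 + 14/2.8
= 278 + 7.40 + 5
= 290.4 mOsm/kg ≈ 290.4 mOsm/kg
Osmolar gap = measured − calculated = 340 − 290.4 = 49.6 mOsm/kg

49.6 mOsm/kg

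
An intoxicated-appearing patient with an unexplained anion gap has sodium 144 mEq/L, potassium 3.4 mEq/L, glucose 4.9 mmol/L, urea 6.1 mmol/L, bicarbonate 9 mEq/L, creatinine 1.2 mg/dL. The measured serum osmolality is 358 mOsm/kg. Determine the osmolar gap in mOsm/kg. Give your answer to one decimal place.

59.0 mOsm/kg

Calculated osmolality = 2·Na + glucose + urea
= 2·144 + 4.9 + 6.1
= 288 + 4.90 + 6.10
= 299 mOsm/kg ≈ 299.0 mOsm/kg
Osmolar gap = measured − calculated = 358 − 299.0 = 59.0 mOsm/kg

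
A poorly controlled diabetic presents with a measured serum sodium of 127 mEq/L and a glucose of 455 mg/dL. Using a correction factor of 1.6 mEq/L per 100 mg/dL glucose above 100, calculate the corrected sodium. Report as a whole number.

Corrected Na = measured Na + 1.6 · (glucose − 100)/100
= 127 + 1.6 · (455 − 100)/100
= 127 + 5.7
= 132.7 mEq/L

133 mEq/L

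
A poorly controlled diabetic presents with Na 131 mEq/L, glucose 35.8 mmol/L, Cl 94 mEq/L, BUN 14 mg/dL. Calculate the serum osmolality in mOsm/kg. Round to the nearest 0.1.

Calculated osmolality = 2·Na + glucose + BUN/2.8
= 2·131 + 35.8 + 14/2.8
= 262 + 35.80 + 5
= 302.8 mOsm/kg

302.8 mOsm/kg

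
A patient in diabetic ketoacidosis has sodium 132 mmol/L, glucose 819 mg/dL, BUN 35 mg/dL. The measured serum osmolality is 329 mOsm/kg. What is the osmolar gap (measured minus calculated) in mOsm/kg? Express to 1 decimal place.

7.0 mOsm/kg

Calculated osmolality = 2·Na + glucose/18 + BUN/2.8
= 2·132 + 819/18 + 35/2.8
= 264 + 45.50 + 12.50
= 322 mOsm/kg ≈ 322.0 mOsm/kg
Osmolar gap = measured − calculated = 329 − 322.0 = 7.0 mOsm/kg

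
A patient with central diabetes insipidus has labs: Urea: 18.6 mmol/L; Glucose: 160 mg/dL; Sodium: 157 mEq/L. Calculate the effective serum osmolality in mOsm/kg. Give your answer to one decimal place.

322.9 mOsm/kg

Effective osmolality excludes urea (freely permeant across cell membranes):
2·Na + glucose/18
= 2·157 + 160/18
= 314 + 8.89
= 322.89 mOsm/kg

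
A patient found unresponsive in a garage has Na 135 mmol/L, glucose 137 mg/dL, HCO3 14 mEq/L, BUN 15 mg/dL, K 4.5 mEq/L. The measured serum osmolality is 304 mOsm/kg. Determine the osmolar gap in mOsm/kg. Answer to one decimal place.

Calculated osmolality = 2·Na + glucose/18 + BUN/2.8
= 2·135 + 137/18 + 15/2.8
= 270 + 7.61 + 5.36
= 282.97 mOsm/kg ≈ 283.0 mOsm/kg
Osmolar gap = measured − calculated = 304 − 283.0 = 21.0 mOsm/kg

21.0 mOsm/kg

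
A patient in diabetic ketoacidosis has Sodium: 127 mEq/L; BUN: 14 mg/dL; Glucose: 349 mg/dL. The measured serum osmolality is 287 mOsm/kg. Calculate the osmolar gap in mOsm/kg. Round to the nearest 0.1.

8.6 mOsm/kg

Calculated osmolality = 2·Na + glucose/18 + BUN/2.8
= 2·127 + 349/18 + 14/2.8
= 254 + 19.39 + 5
= 278.39 mOsm/kg ≈ 278.4 mOsm/kg
Osmolar gap = measured − calculated = 287 − 278.4 = 8.6 mOsm/kg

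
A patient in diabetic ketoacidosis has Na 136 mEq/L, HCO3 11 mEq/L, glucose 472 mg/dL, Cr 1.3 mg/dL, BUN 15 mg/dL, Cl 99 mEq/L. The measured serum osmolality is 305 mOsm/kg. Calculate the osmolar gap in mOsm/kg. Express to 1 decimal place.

1.4 mOsm/kg

Calculated osmolality = 2·Na + glucose/18 + BUN/2.8
= 2·136 + 472/18 + 15/2.8
= 272 + 26.22 + 5.36
= 303.58 mOsm/kg ≈ 303.6 mOsm/kg
Osmolar gap = measured − calculated = 305 − 303.6 = 1.4 mOsm/kg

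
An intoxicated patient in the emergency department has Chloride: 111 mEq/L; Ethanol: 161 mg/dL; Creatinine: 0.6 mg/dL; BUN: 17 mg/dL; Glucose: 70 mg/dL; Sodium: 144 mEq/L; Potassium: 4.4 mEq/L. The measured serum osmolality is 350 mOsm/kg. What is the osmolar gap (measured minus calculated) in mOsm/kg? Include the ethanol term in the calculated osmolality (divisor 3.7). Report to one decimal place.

Calculated osmolality = 2·Na + glucose/18 + BUN/2.8 + ethanol/3.7
= 2·144 + 70/18 + 17/2.8 + 161/3.7
= 288 + 3.89 + 6.07 + 43.51
= 341.47 mOsm/kg ≈ 341.5 mOsm/kg
Osmolar gap = measured − calculated = 350 − 341.5 = 8.5 mOsm/kg

8.5 mOsm/kg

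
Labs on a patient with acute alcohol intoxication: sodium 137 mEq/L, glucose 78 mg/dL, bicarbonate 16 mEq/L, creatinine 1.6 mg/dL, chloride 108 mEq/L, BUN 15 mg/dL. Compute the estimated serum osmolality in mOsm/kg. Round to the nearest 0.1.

Calculated osmolality = 2·Na + glucose/18 + BUN/2.8
= 2·137 + 78/18 + 15/2.8
= 274 + 4.33 + 5.36
= 283.69 mOsm/kg

283.7 mOsm/kg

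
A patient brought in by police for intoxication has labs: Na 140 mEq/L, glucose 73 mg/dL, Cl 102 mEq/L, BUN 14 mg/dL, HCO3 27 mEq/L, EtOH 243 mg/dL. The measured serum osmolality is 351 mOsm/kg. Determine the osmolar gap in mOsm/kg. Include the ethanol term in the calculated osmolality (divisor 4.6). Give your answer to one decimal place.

Calculated osmolality = 2·Na + glucose/18 + BUN/2.8 + ethanol/4.6
= 2·140 + 73/18 + 14/2.8 + 243/4.6
= 280 + 4.06 + 5 + 52.83
= 341.89 mOsm/kg ≈ 341.9 mOsm/kg
Osmolar gap = measured − calculated = 351 − 341.9 = 9.1 mOsm/kg

9.1 mOsm/kg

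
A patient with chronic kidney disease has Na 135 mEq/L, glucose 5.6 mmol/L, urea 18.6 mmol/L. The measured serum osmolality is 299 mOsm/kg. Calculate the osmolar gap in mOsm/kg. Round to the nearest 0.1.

Calculated osmolality = 2·Na + glucose + urea
= 2·135 + 5.6 + 18.6
= 270 + 5.60 + 18.60
= 294.2 mOsm/kg ≈ 294.2 mOsm/kg
Osmolar gap = measured − calculated = 299 − 294.2 = 4.8 mOsm/kg

4.8 mOsm/kg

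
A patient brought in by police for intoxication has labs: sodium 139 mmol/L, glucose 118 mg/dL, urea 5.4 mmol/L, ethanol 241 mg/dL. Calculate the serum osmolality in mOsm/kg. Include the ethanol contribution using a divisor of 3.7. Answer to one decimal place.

Calculated osmolality = 2·Na + glucose/18 + urea + ethanol/3.7
= 2·139 + 118/18 + 5.4 + 241/3.7
= 278 + 6.56 + 5.40 + 65.14
= 355.1 mOsm/kg

355.1 mOsm/kg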